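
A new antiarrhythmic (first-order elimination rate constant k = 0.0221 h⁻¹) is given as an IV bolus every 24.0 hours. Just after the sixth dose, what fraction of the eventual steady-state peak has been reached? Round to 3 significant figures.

0.959

f_n = 1 − e^(−nkτ) = 1 − e^(−6 × 0.02210 × 24.0) = 1 − e^(−3.182) = 1 − 0.04149 ≈ 0.959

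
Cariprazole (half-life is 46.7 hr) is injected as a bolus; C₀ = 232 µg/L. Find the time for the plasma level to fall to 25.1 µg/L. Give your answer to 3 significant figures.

k = ln 2 / 46.7 = 0.01484 hr⁻¹
C(t) = C₀ e^(−kt)  ⇒  t = ln(C₀/C) / k
t = ln(232/25.1) / 0.01484 = 2.224 / 0.01484 ≈ 150 hours

150 hours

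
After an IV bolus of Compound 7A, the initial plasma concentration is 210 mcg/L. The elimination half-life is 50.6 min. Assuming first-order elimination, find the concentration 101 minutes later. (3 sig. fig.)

k = ln 2 / 50.6 = 0.01370 min⁻¹
C(t) = C₀ e^(−kt) = 210 × e^(−0.01370 × 101) = 210 × e^(−1.384) = 210 × 0.2507 ≈ 52.6 mcg/L

52.6 mcg/L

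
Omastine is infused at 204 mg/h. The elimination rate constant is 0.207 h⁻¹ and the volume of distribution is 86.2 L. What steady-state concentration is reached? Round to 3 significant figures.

11.4 µg/mL

CL = k · V = 0.207 × 86.2 = 17.84 L/h
Css = rate / CL = 204 / 17.84 ≈ 11.4 µg/mL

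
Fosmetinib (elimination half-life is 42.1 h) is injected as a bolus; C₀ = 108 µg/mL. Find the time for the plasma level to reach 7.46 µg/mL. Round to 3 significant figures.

k = ln 2 / 42.1 = 0.01646 h⁻¹
C(t) = C₀ e^(−kt)  ⇒  t = ln(C₀/C) / k
t = ln(108/7.46) / 0.01646 = 2.673 / 0.01646 ≈ 162 hours

162 hours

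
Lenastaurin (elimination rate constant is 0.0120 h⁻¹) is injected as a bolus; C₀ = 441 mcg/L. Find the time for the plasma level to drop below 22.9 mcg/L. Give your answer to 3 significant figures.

C(t) = C₀ e^(−kt)  ⇒  t = ln(C₀/C) / k
t = ln(441/22.9) / 0.01200 = 2.958 / 0.01200 ≈ 246 hours

246 hours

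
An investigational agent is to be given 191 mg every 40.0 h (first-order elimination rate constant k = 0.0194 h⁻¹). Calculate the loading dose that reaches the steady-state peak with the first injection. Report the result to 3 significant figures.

Accumulation ratio R = 1 / (1 − e^(−kτ)) = 1 / (1 − e^(−0.01940×40.0)) = 1 / (1 − 0.4602) = 1.853
Loading dose = maintenance dose × R = 191 × 1.853 ≈ 354 mg

354 mg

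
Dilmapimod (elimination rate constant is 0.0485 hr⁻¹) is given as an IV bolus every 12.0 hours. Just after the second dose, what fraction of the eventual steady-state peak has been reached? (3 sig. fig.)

f_n = 1 − e^(−nkτ) = 1 − e^(−2 × 0.04850 × 12.0) = 1 − e^(−1.164) = 1 − 0.3122 ≈ 0.688

0.688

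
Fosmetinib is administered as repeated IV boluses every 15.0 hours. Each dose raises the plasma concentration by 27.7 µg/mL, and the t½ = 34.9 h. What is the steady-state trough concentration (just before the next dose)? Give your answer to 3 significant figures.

k = ln 2 / 34.9 = 0.01986 h⁻¹
Fraction remaining after one interval: e^(−kτ) = e^(−0.01986 × 15.0) = 0.7424
R = 1 / (1 − 0.7424) = 3.881
Css,max = 27.7 × 3.881 = 107.5 µg/mL
Css,min = Css,max × e^(−kτ) = 107.5 × 0.7424 ≈ 79.8 µg/mL

79.8 µg/mL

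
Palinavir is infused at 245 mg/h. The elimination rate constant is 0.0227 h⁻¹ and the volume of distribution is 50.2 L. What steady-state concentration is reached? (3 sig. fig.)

215 mg/L

CL = k · V = 0.0227 × 50.2 = 1.140 L/h
Css = rate / CL = 245 / 1.140 ≈ 215 mg/L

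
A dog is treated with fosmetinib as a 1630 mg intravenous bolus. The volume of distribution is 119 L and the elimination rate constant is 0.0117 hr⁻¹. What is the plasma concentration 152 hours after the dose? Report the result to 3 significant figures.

2.31 mg/L

C₀ = dose / V = 1630 / 119 = 13.70 mg/L
C(t) = C₀ e^(−kt) = 13.70 × e^(−0.01170 × 152) = 13.70 × e^(−1.778) = 13.70 × 0.1689 ≈ 2.31 mg/L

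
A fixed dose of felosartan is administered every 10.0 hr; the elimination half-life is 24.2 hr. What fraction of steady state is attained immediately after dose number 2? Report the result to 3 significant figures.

0.436

k = ln 2 / 24.2 = 0.02864 hr⁻¹
f_n = 1 − e^(−nkτ) = 1 − e^(−2 × 0.02864 × 10.0) = 1 − e^(−0.5728) = 1 − 0.5639 ≈ 0.436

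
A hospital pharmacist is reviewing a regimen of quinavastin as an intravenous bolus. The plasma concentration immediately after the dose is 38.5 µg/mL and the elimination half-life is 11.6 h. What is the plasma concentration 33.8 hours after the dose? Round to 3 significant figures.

5.11 µg/mL

k = ln 2 / 11.6 = 0.05975 h⁻¹
33.8 h is 2.914 half-lives, so C = 38.5 × (1/2)^2.914 = 38.5 × 0.1327 ≈ 5.11 µg/mL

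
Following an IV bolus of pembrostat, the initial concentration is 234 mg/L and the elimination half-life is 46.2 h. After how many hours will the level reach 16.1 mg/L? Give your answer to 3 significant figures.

178 hours

k = ln 2 / 46.2 = 0.01500 h⁻¹
C(t) = C₀ e^(−kt)  ⇒  t = ln(C₀/C) / k
t = ln(234/16.1) / 0.01500 = 2.677 / 0.01500 ≈ 178 hours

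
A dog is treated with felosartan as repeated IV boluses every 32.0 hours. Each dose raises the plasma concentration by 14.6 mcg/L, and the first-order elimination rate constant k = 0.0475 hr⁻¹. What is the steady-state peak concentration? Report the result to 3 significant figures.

18.7 mcg/L

Fraction remaining after one interval: e^(−kτ) = e^(−0.04750 × 32.0) = 0.2187
R = 1 / (1 − 0.2187) = 1.280
Css,max = 14.6 × 1.280 ≈ 18.7 mcg/L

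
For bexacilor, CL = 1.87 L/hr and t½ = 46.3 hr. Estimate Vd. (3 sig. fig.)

125 L

k = ln 2 / t½ = ln 2 / 46.3 = 0.01497 hr⁻¹
V = CL / k = 1.87 / 0.01497 ≈ 125 L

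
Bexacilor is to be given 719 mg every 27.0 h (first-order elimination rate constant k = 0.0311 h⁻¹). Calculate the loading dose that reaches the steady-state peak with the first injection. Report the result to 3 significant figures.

1270 mg

Accumulation ratio R = 1 / (1 − e^(−kτ)) = 1 / (1 − e^(−0.03110×27.0)) = 1 / (1 − 0.4318) = 1.760
Loading dose = maintenance dose × R = 719 × 1.760 ≈ 1270 mg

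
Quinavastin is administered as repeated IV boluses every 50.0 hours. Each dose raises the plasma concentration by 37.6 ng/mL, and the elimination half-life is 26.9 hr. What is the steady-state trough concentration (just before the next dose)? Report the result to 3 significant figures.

14.3 ng/mL

k = ln 2 / 26.9 = 0.02577 hr⁻¹
Fraction remaining after one interval: e^(−kτ) = e^(−0.02577 × 50.0) = 0.2757
R = 1 / (1 − 0.2757) = 1.381
Css,max = 37.6 × 1.381 = 51.91 ng/mL
Css,min = Css,max × e^(−kτ) = 51.91 × 0.2757 ≈ 14.3 ng/mL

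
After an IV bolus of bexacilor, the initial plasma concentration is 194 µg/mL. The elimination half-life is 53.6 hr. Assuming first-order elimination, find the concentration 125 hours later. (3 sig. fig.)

k = ln 2 / 53.6 = 0.01293 hr⁻¹
C(t) = C₀ e^(−kt) = 194 × e^(−0.01293 × 125) = 194 × e^(−1.616) = 194 × 0.1986 ≈ 38.5 µg/mL

38.5 µg/mL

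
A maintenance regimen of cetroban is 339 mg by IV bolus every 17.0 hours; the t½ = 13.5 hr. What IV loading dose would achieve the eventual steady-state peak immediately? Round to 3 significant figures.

k = ln 2 / 13.5 = 0.05134 hr⁻¹
Accumulation ratio R = 1 / (1 − e^(−kτ)) = 1 / (1 − e^(−0.05134×17.0)) = 1 / (1 − 0.4178) = 1.718
Loading dose = maintenance dose × R = 339 × 1.718 ≈ 582 mg

582 mg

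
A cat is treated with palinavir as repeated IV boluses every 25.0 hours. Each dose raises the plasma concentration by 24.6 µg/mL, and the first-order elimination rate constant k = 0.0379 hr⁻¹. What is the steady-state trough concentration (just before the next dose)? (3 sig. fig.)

15.6 µg/mL

Fraction remaining after one interval: e^(−kτ) = e^(−0.03790 × 25.0) = 0.3877
R = 1 / (1 − 0.3877) = 1.633
Css,max = 24.6 × 1.633 = 40.18 µg/mL
Css,min = Css,max × e^(−kτ) = 40.18 × 0.3877 ≈ 15.6 µg/mL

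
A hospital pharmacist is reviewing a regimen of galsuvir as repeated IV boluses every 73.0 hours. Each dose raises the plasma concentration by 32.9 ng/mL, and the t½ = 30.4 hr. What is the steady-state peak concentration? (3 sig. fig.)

40.6 ng/mL

k = ln 2 / 30.4 = 0.02280 hr⁻¹
Fraction remaining after one interval: e^(−kτ) = e^(−0.02280 × 73.0) = 0.1893
R = 1 / (1 − 0.1893) = 1.233
Css,max = 32.9 × 1.233 ≈ 40.6 ng/mL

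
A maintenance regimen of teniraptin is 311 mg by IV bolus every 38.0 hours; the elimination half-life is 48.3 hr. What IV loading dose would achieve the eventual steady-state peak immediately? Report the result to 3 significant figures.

740 mg

k = ln 2 / 48.3 = 0.01435 hr⁻¹
Accumulation ratio R = 1 / (1 − e^(−kτ)) = 1 / (1 − e^(−0.01435×38.0)) = 1 / (1 − 0.5796) = 2.379
Loading dose = maintenance dose × R = 311 × 2.379 ≈ 740 mg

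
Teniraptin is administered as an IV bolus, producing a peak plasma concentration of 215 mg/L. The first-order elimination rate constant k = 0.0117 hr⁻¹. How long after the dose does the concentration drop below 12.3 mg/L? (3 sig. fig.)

C(t) = C₀ e^(−kt)  ⇒  t = ln(C₀/C) / k
t = ln(215/12.3) / 0.01170 = 2.861 / 0.01170 ≈ 245 hours

245 hours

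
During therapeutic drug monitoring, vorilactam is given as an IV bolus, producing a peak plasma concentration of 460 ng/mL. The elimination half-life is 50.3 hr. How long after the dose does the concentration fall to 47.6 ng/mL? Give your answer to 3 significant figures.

k = ln 2 / 50.3 = 0.01378 hr⁻¹
C(t) = C₀ e^(−kt)  ⇒  t = ln(C₀/C) / k
t = ln(460/47.6) / 0.01378 = 2.268 / 0.01378 ≈ 165 hours

165 hours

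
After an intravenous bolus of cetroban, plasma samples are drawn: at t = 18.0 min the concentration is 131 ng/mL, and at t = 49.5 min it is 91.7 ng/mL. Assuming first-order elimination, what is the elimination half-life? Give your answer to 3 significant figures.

k = ln(C₁/C₂) / (t₂ − t₁) = ln(131/91.7) / (49.5 − 18.0)
  = 0.3567 / 31.50 = 0.01132 min⁻¹
t½ = ln 2 / k = ln 2 / 0.01132 ≈ 61.2 minutes

61.2 minutes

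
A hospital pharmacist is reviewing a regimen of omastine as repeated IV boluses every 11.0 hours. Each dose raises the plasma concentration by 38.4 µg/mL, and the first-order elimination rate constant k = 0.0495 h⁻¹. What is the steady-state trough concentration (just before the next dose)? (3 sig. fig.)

Fraction remaining after one interval: e^(−kτ) = e^(−0.04950 × 11.0) = 0.5801
R = 1 / (1 − 0.5801) = 2.382
Css,max = 38.4 × 2.382 = 91.46 µg/mL
Css,min = Css,max × e^(−kτ) = 91.46 × 0.5801 ≈ 53.1 µg/mL

53.1 µg/mL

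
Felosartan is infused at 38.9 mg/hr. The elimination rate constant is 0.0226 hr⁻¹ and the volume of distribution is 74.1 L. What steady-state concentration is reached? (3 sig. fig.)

CL = k · V = 0.0226 × 74.1 = 1.675 L/hr
Css = rate / CL = 38.9 / 1.675 ≈ 23.2 mg/L

23.2 mg/L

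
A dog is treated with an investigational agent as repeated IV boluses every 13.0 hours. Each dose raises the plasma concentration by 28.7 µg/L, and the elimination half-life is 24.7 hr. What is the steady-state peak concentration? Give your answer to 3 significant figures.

93.9 µg/L

k = ln 2 / 24.7 = 0.02806 hr⁻¹
Fraction remaining after one interval: e^(−kτ) = e^(−0.02806 × 13.0) = 0.6943
R = 1 / (1 − 0.6943) = 3.271
Css,max = 28.7 × 3.271 ≈ 93.9 µg/L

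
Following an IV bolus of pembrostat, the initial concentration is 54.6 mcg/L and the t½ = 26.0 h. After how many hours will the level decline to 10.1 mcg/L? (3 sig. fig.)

63.3 hours

k = ln 2 / 26.0 = 0.02666 h⁻¹
C(t) = C₀ e^(−kt)  ⇒  t = ln(C₀/C) / k
t = ln(54.6/10.1) / 0.02666 = 1.687 / 0.02666 ≈ 63.3 hours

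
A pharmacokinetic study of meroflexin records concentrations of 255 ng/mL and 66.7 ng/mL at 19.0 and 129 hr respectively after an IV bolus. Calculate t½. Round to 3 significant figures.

56.9 hours

k = ln(C₁/C₂) / (t₂ − t₁) = ln(255/66.7) / (129 − 19.0)
  = 1.341 / 110.0 = 0.01219 hr⁻¹
t½ = ln 2 / k = ln 2 / 0.01219 ≈ 56.9 hours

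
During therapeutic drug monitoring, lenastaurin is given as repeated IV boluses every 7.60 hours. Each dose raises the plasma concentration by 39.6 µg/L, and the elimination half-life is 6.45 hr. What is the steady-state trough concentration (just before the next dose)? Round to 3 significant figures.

31.4 µg/L

k = ln 2 / 6.45 = 0.1075 hr⁻¹
Fraction remaining after one interval: e^(−kτ) = e^(−0.1075 × 7.60) = 0.4419
R = 1 / (1 − 0.4419) = 1.792
Css,max = 39.6 × 1.792 = 70.95 µg/L
Css,min = Css,max × e^(−kτ) = 70.95 × 0.4419 ≈ 31.4 µg/L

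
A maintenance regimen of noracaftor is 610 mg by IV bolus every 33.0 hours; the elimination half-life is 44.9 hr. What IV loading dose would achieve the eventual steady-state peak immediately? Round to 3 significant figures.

k = ln 2 / 44.9 = 0.01544 hr⁻¹
Accumulation ratio R = 1 / (1 − e^(−kτ)) = 1 / (1 − e^(−0.01544×33.0)) = 1 / (1 − 0.6008) = 2.505
Loading dose = maintenance dose × R = 610 × 2.505 ≈ 1530 mg

1530 mg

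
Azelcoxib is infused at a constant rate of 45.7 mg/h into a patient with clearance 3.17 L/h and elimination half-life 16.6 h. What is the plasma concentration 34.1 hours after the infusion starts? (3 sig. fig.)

Css = rate / CL = 45.7 / 3.17 = 14.42 µg/mL
k = ln 2 / 16.6 = 0.04176 h⁻¹
C(t) = Css (1 − e^(−kt)) = 14.42 × (1 − e^(−1.424)) = 14.42 × 0.7592 ≈ 10.9 µg/mL

10.9 µg/mL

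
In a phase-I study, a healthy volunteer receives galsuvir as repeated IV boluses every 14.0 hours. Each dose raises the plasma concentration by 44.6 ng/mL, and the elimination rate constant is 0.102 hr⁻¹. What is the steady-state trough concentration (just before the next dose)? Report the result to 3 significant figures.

Fraction remaining after one interval: e^(−kτ) = e^(−0.1020 × 14.0) = 0.2398
R = 1 / (1 − 0.2398) = 1.315
Css,max = 44.6 × 1.315 = 58.67 ng/mL
Css,min = Css,max × e^(−kτ) = 58.67 × 0.2398 ≈ 14.1 ng/mL

14.1 ng/mL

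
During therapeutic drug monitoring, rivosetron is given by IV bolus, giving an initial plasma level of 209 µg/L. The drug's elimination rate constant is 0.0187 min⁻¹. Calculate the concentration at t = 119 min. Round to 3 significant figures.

C(t) = C₀ e^(−kt) = 209 × e^(−0.01870 × 119) = 209 × e^(−2.225) = 209 × 0.1080 ≈ 22.6 µg/L

22.6 µg/L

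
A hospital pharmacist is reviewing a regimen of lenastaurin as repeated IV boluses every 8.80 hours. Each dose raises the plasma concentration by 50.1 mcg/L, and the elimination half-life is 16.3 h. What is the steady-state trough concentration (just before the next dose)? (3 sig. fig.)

k = ln 2 / 16.3 = 0.04252 h⁻¹
Fraction remaining after one interval: e^(−kτ) = e^(−0.04252 × 8.80) = 0.6878
R = 1 / (1 − 0.6878) = 3.203
Css,max = 50.1 × 3.203 = 160.5 mcg/L
Css,min = Css,max × e^(−kτ) = 160.5 × 0.6878 ≈ 110 mcg/L

110 mcg/L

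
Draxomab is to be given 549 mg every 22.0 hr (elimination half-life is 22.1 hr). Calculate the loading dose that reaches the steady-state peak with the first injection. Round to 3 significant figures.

k = ln 2 / 22.1 = 0.03136 hr⁻¹
Accumulation ratio R = 1 / (1 − e^(−kτ)) = 1 / (1 − e^(−0.03136×22.0)) = 1 / (1 − 0.5016) = 2.006
Loading dose = maintenance dose × R = 549 × 2.006 ≈ 1100 mg

1100 mg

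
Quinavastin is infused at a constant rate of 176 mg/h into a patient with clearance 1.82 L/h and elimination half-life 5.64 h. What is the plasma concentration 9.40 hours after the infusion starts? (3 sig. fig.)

66.2 mg/L

Css = rate / CL = 176 / 1.82 = 96.70 mg/L
k = ln 2 / 5.64 = 0.1229 h⁻¹
C(t) = Css (1 − e^(−kt)) = 96.70 × (1 − e^(−1.155)) = 96.70 × 0.6850 ≈ 66.2 mg/L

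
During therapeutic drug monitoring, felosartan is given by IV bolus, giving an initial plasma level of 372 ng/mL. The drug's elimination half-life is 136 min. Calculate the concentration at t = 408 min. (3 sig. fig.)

k = ln 2 / 136 = 0.005097 min⁻¹
408 min is 3.000 half-lives, so C = 372 × (1/2)^3.000 = 372 × 0.1250 ≈ 46.5 ng/mL

46.5 ng/mL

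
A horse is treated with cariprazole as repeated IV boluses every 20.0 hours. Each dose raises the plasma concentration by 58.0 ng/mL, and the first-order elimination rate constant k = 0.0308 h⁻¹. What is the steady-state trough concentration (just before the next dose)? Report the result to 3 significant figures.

Fraction remaining after one interval: e^(−kτ) = e^(−0.03080 × 20.0) = 0.5401
R = 1 / (1 − 0.5401) = 2.174
Css,max = 58.0 × 2.174 = 126.1 ng/mL
Css,min = Css,max × e^(−kτ) = 126.1 × 0.5401 ≈ 68.1 ng/mL

68.1 ng/mL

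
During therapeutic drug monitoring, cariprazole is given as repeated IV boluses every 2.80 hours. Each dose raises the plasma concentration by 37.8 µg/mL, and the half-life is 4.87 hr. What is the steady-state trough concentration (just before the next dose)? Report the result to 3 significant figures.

k = ln 2 / 4.87 = 0.1423 hr⁻¹
Fraction remaining after one interval: e^(−kτ) = e^(−0.1423 × 2.80) = 0.6713
R = 1 / (1 − 0.6713) = 3.042
Css,max = 37.8 × 3.042 = 115.0 µg/mL
Css,min = Css,max × e^(−kτ) = 115.0 × 0.6713 ≈ 77.2 µg/mL

77.2 µg/mL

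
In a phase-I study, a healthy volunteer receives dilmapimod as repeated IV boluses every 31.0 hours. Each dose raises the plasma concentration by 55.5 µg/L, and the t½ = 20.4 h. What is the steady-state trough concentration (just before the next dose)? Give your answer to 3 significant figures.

k = ln 2 / 20.4 = 0.03398 h⁻¹
Fraction remaining after one interval: e^(−kτ) = e^(−0.03398 × 31.0) = 0.3488
R = 1 / (1 − 0.3488) = 1.536
Css,max = 55.5 × 1.536 = 85.22 µg/L
Css,min = Css,max × e^(−kτ) = 85.22 × 0.3488 ≈ 29.7 µg/L

29.7 µg/L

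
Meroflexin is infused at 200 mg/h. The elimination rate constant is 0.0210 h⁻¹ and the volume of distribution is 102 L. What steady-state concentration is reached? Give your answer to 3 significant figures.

93.4 mg/L

CL = k · V = 0.0210 × 102 = 2.142 L/h
Css = rate / CL = 200 / 2.142 ≈ 93.4 mg/L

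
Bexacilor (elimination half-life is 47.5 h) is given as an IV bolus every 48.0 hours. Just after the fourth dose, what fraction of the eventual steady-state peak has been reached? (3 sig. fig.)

k = ln 2 / 47.5 = 0.01459 h⁻¹
f_n = 1 − e^(−nkτ) = 1 − e^(−4 × 0.01459 × 48.0) = 1 − e^(−2.802) = 1 − 0.06070 ≈ 0.939

0.939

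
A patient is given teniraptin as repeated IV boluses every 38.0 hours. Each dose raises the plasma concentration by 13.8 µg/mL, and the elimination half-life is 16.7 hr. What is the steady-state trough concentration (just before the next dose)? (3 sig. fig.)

3.59 µg/mL

k = ln 2 / 16.7 = 0.04151 hr⁻¹
Fraction remaining after one interval: e^(−kτ) = e^(−0.04151 × 38.0) = 0.2065
R = 1 / (1 − 0.2065) = 1.260
Css,max = 13.8 × 1.260 = 17.39 µg/mL
Css,min = Css,max × e^(−kτ) = 17.39 × 0.2065 ≈ 3.59 µg/mL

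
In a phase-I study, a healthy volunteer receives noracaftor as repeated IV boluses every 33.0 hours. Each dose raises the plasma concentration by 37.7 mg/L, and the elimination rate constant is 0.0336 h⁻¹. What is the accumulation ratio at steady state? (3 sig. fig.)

Fraction remaining after one interval: e^(−kτ) = e^(−0.03360 × 33.0) = 0.3300
R = 1 / (1 − 0.3300) = 1 / 0.6700 ≈ 1.49

1.49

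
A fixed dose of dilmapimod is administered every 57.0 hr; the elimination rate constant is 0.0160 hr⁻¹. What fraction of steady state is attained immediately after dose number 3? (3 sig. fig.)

0.935

f_n = 1 − e^(−nkτ) = 1 − e^(−3 × 0.01600 × 57.0) = 1 − e^(−2.736) = 1 − 0.06483 ≈ 0.935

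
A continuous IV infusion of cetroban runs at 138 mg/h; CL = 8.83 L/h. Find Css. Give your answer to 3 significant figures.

Css = infusion rate / CL = 138 / 8.83 ≈ 15.6 µg/mL

15.6 µg/mL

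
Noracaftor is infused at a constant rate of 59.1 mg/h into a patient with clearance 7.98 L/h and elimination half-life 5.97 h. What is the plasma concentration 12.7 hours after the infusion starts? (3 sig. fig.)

Css = rate / CL = 59.1 / 7.98 = 7.406 µg/mL
k = ln 2 / 5.97 = 0.1161 h⁻¹
C(t) = Css (1 − e^(−kt)) = 7.406 × (1 − e^(−1.475)) = 7.406 × 0.7711 ≈ 5.71 µg/mL

5.71 µg/mL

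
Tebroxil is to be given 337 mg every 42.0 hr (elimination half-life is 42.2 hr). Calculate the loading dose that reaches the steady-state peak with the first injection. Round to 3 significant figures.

k = ln 2 / 42.2 = 0.01643 hr⁻¹
Accumulation ratio R = 1 / (1 − e^(−kτ)) = 1 / (1 − e^(−0.01643×42.0)) = 1 / (1 − 0.5016) = 2.007
Loading dose = maintenance dose × R = 337 × 2.007 ≈ 676 mg

676 mg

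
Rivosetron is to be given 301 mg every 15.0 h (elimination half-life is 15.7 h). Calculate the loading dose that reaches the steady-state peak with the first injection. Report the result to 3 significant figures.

622 mg

k = ln 2 / 15.7 = 0.04415 h⁻¹
Accumulation ratio R = 1 / (1 − e^(−kτ)) = 1 / (1 − e^(−0.04415×15.0)) = 1 / (1 − 0.5157) = 2.065
Loading dose = maintenance dose × R = 301 × 2.065 ≈ 622 mg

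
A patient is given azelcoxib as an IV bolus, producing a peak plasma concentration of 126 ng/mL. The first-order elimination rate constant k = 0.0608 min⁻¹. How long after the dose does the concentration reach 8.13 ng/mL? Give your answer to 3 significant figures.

C(t) = C₀ e^(−kt)  ⇒  t = ln(C₀/C) / k
t = ln(126/8.13) / 0.06080 = 2.741 / 0.06080 ≈ 45.1 minutes

45.1 minutes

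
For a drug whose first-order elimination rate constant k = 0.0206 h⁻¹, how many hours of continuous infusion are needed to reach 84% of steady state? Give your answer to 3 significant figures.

89.0 hours

f = 1 − e^(−kt)  ⇒  t = −ln(1 − f) / k
t = −ln(1 − 0.84) / 0.02060 = 1.833 / 0.02060 ≈ 89.0 hours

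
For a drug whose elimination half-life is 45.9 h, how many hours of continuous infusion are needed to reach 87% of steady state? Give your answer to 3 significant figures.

135 hours

k = ln 2 / 45.9 = 0.01510 h⁻¹
f = 1 − e^(−kt)  ⇒  t = −ln(1 − f) / k
t = −ln(1 − 0.87) / 0.01510 = 2.040 / 0.01510 ≈ 135 hours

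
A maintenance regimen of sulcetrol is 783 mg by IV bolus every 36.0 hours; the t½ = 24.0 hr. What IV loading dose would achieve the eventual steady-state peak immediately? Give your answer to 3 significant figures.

1210 mg

k = ln 2 / 24.0 = 0.02888 hr⁻¹
Accumulation ratio R = 1 / (1 − e^(−kτ)) = 1 / (1 − e^(−0.02888×36.0)) = 1 / (1 − 0.3536) = 1.547
Loading dose = maintenance dose × R = 783 × 1.547 ≈ 1210 mg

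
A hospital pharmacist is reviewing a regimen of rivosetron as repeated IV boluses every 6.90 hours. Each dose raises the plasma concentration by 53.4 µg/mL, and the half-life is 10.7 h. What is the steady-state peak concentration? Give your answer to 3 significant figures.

148 µg/mL

k = ln 2 / 10.7 = 0.06478 h⁻¹
Fraction remaining after one interval: e^(−kτ) = e^(−0.06478 × 6.90) = 0.6396
R = 1 / (1 − 0.6396) = 2.774
Css,max = 53.4 × 2.774 ≈ 148 µg/mL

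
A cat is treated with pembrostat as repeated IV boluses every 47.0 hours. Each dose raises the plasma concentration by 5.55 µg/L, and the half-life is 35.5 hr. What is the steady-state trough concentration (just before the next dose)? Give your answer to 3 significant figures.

3.69 µg/L

k = ln 2 / 35.5 = 0.01953 hr⁻¹
Fraction remaining after one interval: e^(−kτ) = e^(−0.01953 × 47.0) = 0.3994
R = 1 / (1 − 0.3994) = 1.665
Css,max = 5.55 × 1.665 = 9.241 µg/L
Css,min = Css,max × e^(−kτ) = 9.241 × 0.3994 ≈ 3.69 µg/L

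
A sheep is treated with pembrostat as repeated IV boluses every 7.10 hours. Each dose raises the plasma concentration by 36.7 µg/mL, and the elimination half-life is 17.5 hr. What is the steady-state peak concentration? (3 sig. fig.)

150 µg/mL

k = ln 2 / 17.5 = 0.03961 hr⁻¹
Fraction remaining after one interval: e^(−kτ) = e^(−0.03961 × 7.10) = 0.7549
R = 1 / (1 − 0.7549) = 4.079
Css,max = 36.7 × 4.079 ≈ 150 µg/mL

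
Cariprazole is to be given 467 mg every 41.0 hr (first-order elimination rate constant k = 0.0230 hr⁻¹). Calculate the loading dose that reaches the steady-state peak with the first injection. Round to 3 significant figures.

765 mg

Accumulation ratio R = 1 / (1 − e^(−kτ)) = 1 / (1 − e^(−0.02300×41.0)) = 1 / (1 − 0.3895) = 1.638
Loading dose = maintenance dose × R = 467 × 1.638 ≈ 765 mg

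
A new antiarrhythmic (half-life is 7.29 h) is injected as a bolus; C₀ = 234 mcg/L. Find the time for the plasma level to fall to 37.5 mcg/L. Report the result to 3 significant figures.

k = ln 2 / 7.29 = 0.09508 h⁻¹
C(t) = C₀ e^(−kt)  ⇒  t = ln(C₀/C) / k
t = ln(234/37.5) / 0.09508 = 1.831 / 0.09508 ≈ 19.3 hours

19.3 hours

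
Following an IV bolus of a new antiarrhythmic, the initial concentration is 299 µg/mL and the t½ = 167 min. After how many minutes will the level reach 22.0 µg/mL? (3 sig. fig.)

k = ln 2 / 167 = 0.004151 min⁻¹
C(t) = C₀ e^(−kt)  ⇒  t = ln(C₀/C) / k
t = ln(299/22.0) / 0.004151 = 2.609 / 0.004151 ≈ 629 minutes

629 minutes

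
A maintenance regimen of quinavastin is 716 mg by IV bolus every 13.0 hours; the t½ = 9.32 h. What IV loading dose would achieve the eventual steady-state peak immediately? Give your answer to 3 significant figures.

k = ln 2 / 9.32 = 0.07437 h⁻¹
Accumulation ratio R = 1 / (1 − e^(−kτ)) = 1 / (1 − e^(−0.07437×13.0)) = 1 / (1 − 0.3803) = 1.614
Loading dose = maintenance dose × R = 716 × 1.614 ≈ 1160 mg

1160 mg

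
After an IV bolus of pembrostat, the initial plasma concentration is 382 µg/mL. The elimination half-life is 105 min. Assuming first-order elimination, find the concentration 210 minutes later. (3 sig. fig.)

95.5 µg/mL

k = ln 2 / 105 = 0.006601 min⁻¹
C(t) = C₀ e^(−kt) = 382 × e^(−0.006601 × 210) = 382 × e^(−1.386) = 382 × 0.2500 ≈ 95.5 µg/mL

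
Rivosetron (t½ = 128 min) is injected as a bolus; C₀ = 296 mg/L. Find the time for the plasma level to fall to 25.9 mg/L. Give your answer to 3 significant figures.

k = ln 2 / 128 = 0.005415 min⁻¹
C(t) = C₀ e^(−kt)  ⇒  t = ln(C₀/C) / k
t = ln(296/25.9) / 0.005415 = 2.436 / 0.005415 ≈ 450 minutes

450 minutes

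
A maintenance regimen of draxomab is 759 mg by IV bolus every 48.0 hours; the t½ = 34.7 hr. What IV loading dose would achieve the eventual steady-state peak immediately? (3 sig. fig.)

k = ln 2 / 34.7 = 0.01998 hr⁻¹
Accumulation ratio R = 1 / (1 − e^(−kτ)) = 1 / (1 − e^(−0.01998×48.0)) = 1 / (1 − 0.3833) = 1.622
Loading dose = maintenance dose × R = 759 × 1.622 ≈ 1230 mg

1230 mg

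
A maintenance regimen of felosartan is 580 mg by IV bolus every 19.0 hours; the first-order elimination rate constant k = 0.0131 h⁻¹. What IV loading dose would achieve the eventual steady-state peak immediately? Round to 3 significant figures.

2630 mg

Accumulation ratio R = 1 / (1 − e^(−kτ)) = 1 / (1 − e^(−0.01310×19.0)) = 1 / (1 − 0.7797) = 4.538
Loading dose = maintenance dose × R = 580 × 4.538 ≈ 2630 mg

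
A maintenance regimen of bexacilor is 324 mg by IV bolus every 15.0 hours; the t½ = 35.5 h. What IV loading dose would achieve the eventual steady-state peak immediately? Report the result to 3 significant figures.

k = ln 2 / 35.5 = 0.01953 h⁻¹
Accumulation ratio R = 1 / (1 − e^(−kτ)) = 1 / (1 − e^(−0.01953×15.0)) = 1 / (1 − 0.7461) = 3.939
Loading dose = maintenance dose × R = 324 × 3.939 ≈ 1280 mg

1280 mg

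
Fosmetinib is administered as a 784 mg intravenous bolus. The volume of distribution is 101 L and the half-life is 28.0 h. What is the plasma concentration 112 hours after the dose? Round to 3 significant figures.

0.485 mg/L

C₀ = dose / V = 784 / 101 = 7.762 mg/L
k = ln 2 / 28.0 = 0.02476 h⁻¹
C(t) = C₀ e^(−kt) = 7.762 × e^(−0.02476 × 112) = 7.762 × e^(−2.773) = 7.762 × 0.06250 ≈ 0.485 mg/L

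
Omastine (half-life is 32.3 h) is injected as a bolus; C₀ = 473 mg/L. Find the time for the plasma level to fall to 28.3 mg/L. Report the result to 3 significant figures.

k = ln 2 / 32.3 = 0.02146 h⁻¹
C(t) = C₀ e^(−kt)  ⇒  t = ln(C₀/C) / k
t = ln(473/28.3) / 0.02146 = 2.816 / 0.02146 ≈ 131 hours

131 hours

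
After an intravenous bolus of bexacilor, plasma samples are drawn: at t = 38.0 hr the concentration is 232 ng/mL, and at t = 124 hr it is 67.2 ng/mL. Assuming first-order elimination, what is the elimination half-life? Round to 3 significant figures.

k = ln(C₁/C₂) / (t₂ − t₁) = ln(232/67.2) / (124 − 38.0)
  = 1.239 / 86.00 = 0.01441 hr⁻¹
t½ = ln 2 / k = ln 2 / 0.01441 ≈ 48.1 hours

48.1 hours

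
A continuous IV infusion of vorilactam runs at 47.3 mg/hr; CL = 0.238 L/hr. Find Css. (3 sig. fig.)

Css = infusion rate / CL = 47.3 / 0.238 ≈ 199 mg/L

199 mg/L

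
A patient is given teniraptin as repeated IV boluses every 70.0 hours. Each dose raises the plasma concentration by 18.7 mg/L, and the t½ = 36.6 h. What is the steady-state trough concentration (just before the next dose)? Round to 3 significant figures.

6.76 mg/L

k = ln 2 / 36.6 = 0.01894 h⁻¹
Fraction remaining after one interval: e^(−kτ) = e^(−0.01894 × 70.0) = 0.2656
R = 1 / (1 − 0.2656) = 1.362
Css,max = 18.7 × 1.362 = 25.46 mg/L
Css,min = Css,max × e^(−kτ) = 25.46 × 0.2656 ≈ 6.76 mg/L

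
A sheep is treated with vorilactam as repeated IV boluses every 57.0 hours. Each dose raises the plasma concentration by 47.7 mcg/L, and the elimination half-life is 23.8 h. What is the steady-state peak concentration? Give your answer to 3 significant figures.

k = ln 2 / 23.8 = 0.02912 h⁻¹
Fraction remaining after one interval: e^(−kτ) = e^(−0.02912 × 57.0) = 0.1901
R = 1 / (1 − 0.1901) = 1.235
Css,max = 47.7 × 1.235 ≈ 58.9 mcg/L

58.9 mcg/L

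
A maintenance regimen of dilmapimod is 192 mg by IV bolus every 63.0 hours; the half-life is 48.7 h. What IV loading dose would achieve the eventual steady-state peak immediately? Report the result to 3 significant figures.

k = ln 2 / 48.7 = 0.01423 h⁻¹
Accumulation ratio R = 1 / (1 − e^(−kτ)) = 1 / (1 − e^(−0.01423×63.0)) = 1 / (1 − 0.4079) = 1.689
Loading dose = maintenance dose × R = 192 × 1.689 ≈ 324 mg

324 mg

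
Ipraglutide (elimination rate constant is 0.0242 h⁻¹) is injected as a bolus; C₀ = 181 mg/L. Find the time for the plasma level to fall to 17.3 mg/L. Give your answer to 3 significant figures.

C(t) = C₀ e^(−kt)  ⇒  t = ln(C₀/C) / k
t = ln(181/17.3) / 0.02420 = 2.348 / 0.02420 ≈ 97.0 hours

97.0 hours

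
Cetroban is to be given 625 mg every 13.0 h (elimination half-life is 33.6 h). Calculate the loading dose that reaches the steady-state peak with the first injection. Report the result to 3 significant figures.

k = ln 2 / 33.6 = 0.02063 h⁻¹
Accumulation ratio R = 1 / (1 − e^(−kτ)) = 1 / (1 − e^(−0.02063×13.0)) = 1 / (1 − 0.7648) = 4.251
Loading dose = maintenance dose × R = 625 × 4.251 ≈ 2660 mg

2660 mg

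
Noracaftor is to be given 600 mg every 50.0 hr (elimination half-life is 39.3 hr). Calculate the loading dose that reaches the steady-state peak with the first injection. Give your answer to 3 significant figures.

1020 mg

k = ln 2 / 39.3 = 0.01764 hr⁻¹
Accumulation ratio R = 1 / (1 − e^(−kτ)) = 1 / (1 − e^(−0.01764×50.0)) = 1 / (1 − 0.4140) = 1.707
Loading dose = maintenance dose × R = 600 × 1.707 ≈ 1020 mg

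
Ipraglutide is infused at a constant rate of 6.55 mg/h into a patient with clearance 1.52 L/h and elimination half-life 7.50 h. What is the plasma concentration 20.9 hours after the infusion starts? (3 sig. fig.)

3.68 µg/mL

Css = rate / CL = 6.55 / 1.52 = 4.309 µg/mL
k = ln 2 / 7.50 = 0.09242 h⁻¹
C(t) = Css (1 − e^(−kt)) = 4.309 × (1 − e^(−1.932)) = 4.309 × 0.8551 ≈ 3.68 µg/mL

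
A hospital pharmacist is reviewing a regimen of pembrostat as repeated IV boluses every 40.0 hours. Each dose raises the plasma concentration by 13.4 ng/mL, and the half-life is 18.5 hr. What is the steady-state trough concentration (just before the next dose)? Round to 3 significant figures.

k = ln 2 / 18.5 = 0.03747 hr⁻¹
Fraction remaining after one interval: e^(−kτ) = e^(−0.03747 × 40.0) = 0.2234
R = 1 / (1 − 0.2234) = 1.288
Css,max = 13.4 × 1.288 = 17.26 ng/mL
Css,min = Css,max × e^(−kτ) = 17.26 × 0.2234 ≈ 3.86 ng/mL

3.86 ng/mL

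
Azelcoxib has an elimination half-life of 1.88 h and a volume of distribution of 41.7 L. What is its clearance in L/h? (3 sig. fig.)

15.4 L/h

k = ln 2 / t½ = ln 2 / 1.88 = 0.3687 h⁻¹
CL = k · V = 0.3687 × 41.7 ≈ 15.4 L/h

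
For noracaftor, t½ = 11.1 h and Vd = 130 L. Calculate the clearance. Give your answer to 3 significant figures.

k = ln 2 / t½ = ln 2 / 11.1 = 0.06245 h⁻¹
CL = k · V = 0.06245 × 130 ≈ 8.12 L/h

8.12 L/h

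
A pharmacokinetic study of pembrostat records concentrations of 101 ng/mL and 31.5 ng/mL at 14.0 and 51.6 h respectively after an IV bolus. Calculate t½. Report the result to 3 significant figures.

22.4 hours

k = ln(C₁/C₂) / (t₂ − t₁) = ln(101/31.5) / (51.6 − 14.0)
  = 1.165 / 37.60 = 0.03099 h⁻¹
t½ = ln 2 / k = ln 2 / 0.03099 ≈ 22.4 hours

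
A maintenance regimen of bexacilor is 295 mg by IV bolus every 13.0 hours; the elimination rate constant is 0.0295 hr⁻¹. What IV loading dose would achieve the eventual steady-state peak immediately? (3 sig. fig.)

926 mg

Accumulation ratio R = 1 / (1 − e^(−kτ)) = 1 / (1 − e^(−0.02950×13.0)) = 1 / (1 − 0.6815) = 3.139
Loading dose = maintenance dose × R = 295 × 3.139 ≈ 926 mg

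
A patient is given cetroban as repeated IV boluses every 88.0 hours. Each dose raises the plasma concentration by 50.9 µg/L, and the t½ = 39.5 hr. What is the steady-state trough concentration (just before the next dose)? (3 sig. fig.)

13.8 µg/L

k = ln 2 / 39.5 = 0.01755 hr⁻¹
Fraction remaining after one interval: e^(−kτ) = e^(−0.01755 × 88.0) = 0.2135
R = 1 / (1 − 0.2135) = 1.271
Css,max = 50.9 × 1.271 = 64.72 µg/L
Css,min = Css,max × e^(−kτ) = 64.72 × 0.2135 ≈ 13.8 µg/L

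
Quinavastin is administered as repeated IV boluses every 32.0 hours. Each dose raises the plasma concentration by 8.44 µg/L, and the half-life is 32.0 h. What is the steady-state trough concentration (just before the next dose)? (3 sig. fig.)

k = ln 2 / 32.0 = 0.02166 h⁻¹
Fraction remaining after one interval: e^(−kτ) = e^(−0.02166 × 32.0) = 0.5000
R = 1 / (1 − 0.5000) = 2.000
Css,max = 8.44 × 2.000 = 16.88 µg/L
Css,min = Css,max × e^(−kτ) = 16.88 × 0.5000 ≈ 8.44 µg/L

8.44 µg/L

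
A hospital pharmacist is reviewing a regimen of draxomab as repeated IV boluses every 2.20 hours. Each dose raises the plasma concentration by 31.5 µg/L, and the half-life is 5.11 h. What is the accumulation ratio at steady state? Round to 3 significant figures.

3.88

k = ln 2 / 5.11 = 0.1356 h⁻¹
Fraction remaining after one interval: e^(−kτ) = e^(−0.1356 × 2.20) = 0.7420
R = 1 / (1 − 0.7420) = 1 / 0.2580 ≈ 3.88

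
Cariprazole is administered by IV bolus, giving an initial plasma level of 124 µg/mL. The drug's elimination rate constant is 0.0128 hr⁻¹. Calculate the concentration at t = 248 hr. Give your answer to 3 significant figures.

C(t) = C₀ e^(−kt) = 124 × e^(−0.01280 × 248) = 124 × e^(−3.174) = 124 × 0.04182 ≈ 5.19 µg/mL

5.19 µg/mL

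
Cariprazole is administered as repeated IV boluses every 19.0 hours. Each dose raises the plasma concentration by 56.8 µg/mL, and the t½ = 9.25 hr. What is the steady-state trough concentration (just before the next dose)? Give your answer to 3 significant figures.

18.0 µg/mL

k = ln 2 / 9.25 = 0.07493 hr⁻¹
Fraction remaining after one interval: e^(−kτ) = e^(−0.07493 × 19.0) = 0.2408
R = 1 / (1 − 0.2408) = 1.317
Css,max = 56.8 × 1.317 = 74.82 µg/mL
Css,min = Css,max × e^(−kτ) = 74.82 × 0.2408 ≈ 18.0 µg/mL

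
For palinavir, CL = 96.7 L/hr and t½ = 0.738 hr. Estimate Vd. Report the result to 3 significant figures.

k = ln 2 / t½ = ln 2 / 0.738 = 0.9392 hr⁻¹
V = CL / k = 96.7 / 0.9392 ≈ 103 L

103 L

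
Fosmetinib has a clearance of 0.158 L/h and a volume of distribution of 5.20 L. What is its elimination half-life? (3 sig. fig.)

22.8 hours

k = CL / V = 0.158 / 5.20 = 0.03038 h⁻¹
t½ = ln 2 / k = ln 2 / 0.03038 ≈ 22.8 hours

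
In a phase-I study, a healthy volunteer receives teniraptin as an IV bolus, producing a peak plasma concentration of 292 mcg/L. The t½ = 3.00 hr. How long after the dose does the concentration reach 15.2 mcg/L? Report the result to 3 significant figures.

k = ln 2 / 3.00 = 0.2310 hr⁻¹
C(t) = C₀ e^(−kt)  ⇒  t = ln(C₀/C) / k
t = ln(292/15.2) / 0.2310 = 2.955 / 0.2310 ≈ 12.8 hours

12.8 hours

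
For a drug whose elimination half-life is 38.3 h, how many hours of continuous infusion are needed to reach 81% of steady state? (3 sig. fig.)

k = ln 2 / 38.3 = 0.01810 h⁻¹
f = 1 − e^(−kt)  ⇒  t = −ln(1 − f) / k
t = −ln(1 − 0.81) / 0.01810 = 1.661 / 0.01810 ≈ 91.8 hours

91.8 hours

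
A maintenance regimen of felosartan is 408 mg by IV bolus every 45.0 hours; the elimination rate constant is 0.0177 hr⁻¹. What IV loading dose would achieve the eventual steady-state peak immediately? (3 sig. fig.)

Accumulation ratio R = 1 / (1 − e^(−kτ)) = 1 / (1 − e^(−0.01770×45.0)) = 1 / (1 − 0.4509) = 1.821
Loading dose = maintenance dose × R = 408 × 1.821 ≈ 743 mg

743 mg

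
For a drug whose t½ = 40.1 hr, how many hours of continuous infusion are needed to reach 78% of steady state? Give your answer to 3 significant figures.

87.6 hours

k = ln 2 / 40.1 = 0.01729 hr⁻¹
f = 1 − e^(−kt)  ⇒  t = −ln(1 − f) / k
t = −ln(1 − 0.78) / 0.01729 = 1.514 / 0.01729 ≈ 87.6 hours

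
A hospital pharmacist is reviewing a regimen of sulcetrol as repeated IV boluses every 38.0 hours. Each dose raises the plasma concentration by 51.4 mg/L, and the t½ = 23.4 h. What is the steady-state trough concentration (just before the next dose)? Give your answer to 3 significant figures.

24.7 mg/L

k = ln 2 / 23.4 = 0.02962 h⁻¹
Fraction remaining after one interval: e^(−kτ) = e^(−0.02962 × 38.0) = 0.3245
R = 1 / (1 − 0.3245) = 1.480
Css,max = 51.4 × 1.480 = 76.09 mg/L
Css,min = Css,max × e^(−kτ) = 76.09 × 0.3245 ≈ 24.7 mg/L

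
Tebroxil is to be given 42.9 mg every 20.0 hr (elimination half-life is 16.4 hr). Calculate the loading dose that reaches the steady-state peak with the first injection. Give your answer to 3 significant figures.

75.2 mg

k = ln 2 / 16.4 = 0.04227 hr⁻¹
Accumulation ratio R = 1 / (1 − e^(−kτ)) = 1 / (1 − e^(−0.04227×20.0)) = 1 / (1 − 0.4294) = 1.753
Loading dose = maintenance dose × R = 42.9 × 1.753 ≈ 75.2 mg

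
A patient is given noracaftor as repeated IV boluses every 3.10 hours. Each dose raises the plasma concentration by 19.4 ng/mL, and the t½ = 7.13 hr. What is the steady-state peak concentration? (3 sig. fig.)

74.6 ng/mL

k = ln 2 / 7.13 = 0.09722 hr⁻¹
Fraction remaining after one interval: e^(−kτ) = e^(−0.09722 × 3.10) = 0.7398
R = 1 / (1 − 0.7398) = 3.843
Css,max = 19.4 × 3.843 ≈ 74.6 ng/mL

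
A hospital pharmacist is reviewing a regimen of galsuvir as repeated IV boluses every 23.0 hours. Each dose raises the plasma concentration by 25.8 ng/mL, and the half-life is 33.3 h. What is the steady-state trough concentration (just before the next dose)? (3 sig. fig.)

42.0 ng/mL

k = ln 2 / 33.3 = 0.02082 h⁻¹
Fraction remaining after one interval: e^(−kτ) = e^(−0.02082 × 23.0) = 0.6196
R = 1 / (1 − 0.6196) = 2.629
Css,max = 25.8 × 2.629 = 67.82 ng/mL
Css,min = Css,max × e^(−kτ) = 67.82 × 0.6196 ≈ 42.0 ng/mL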